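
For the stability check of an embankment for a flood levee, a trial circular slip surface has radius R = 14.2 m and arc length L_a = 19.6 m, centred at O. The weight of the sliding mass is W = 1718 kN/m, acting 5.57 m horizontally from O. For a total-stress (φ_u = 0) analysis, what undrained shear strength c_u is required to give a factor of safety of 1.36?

c_u = 46.8 kPa

FS = c_u·L_a·R / (W·d), so c_u = FS·W·d / (L_a·R).
c_u = 1.36·1718·5.57 / (19.60·14.2) = 13014.2 / 278.32 = 46.76 kPa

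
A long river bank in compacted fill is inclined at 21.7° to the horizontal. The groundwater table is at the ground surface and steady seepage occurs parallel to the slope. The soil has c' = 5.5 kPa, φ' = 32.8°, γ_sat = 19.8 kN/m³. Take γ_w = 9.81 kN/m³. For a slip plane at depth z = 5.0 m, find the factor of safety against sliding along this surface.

FS = 0.98

With seepage parallel to the slope and the water table at the surface, the effective normal stress on the slip plane uses the buoyant unit weight γ' = γ_sat − γ_w while the driving shear stress uses γ_sat:
FS = [c' + γ' z cos²β tanφ'] / [γ_sat z sinβ cosβ]
γ' = 19.8 − 9.81 = 9.99 kN/m³
Numerator = 5.5 + 9.99·5.0·cos²21.7°·tan32.8° = 5.5 + 9.99·5.0·0.8633·0.6445 = 33.290 kPa
Denominator = 19.8·5.0·sin21.7°·cos21.7° = 19.8·5.0·0.3697·0.9291 = 34.011 kPa
FS = 33.290 / 34.011 = 0.979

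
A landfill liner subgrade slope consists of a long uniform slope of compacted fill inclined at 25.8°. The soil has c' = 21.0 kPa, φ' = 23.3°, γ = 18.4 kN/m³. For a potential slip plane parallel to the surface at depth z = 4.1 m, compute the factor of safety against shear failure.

FS = 1.60

For an infinite slope with a slip plane parallel to the surface (no pore pressure): FS = [c' + γz cos²β tanφ'] / [γz sinβ cosβ].
γz = 18.4·4.1 = 75.44 kN/m²
Numerator = 21.0 + 75.44·cos²25.8°·tan23.3° = 21.0 + 75.44·0.8106·0.4307 = 47.335 kPa
Denominator = 75.44·sin25.8°·cos25.8° = 75.44·0.4352·0.9003 = 29.561 kPa
FS = 47.335 / 29.561 = 1.601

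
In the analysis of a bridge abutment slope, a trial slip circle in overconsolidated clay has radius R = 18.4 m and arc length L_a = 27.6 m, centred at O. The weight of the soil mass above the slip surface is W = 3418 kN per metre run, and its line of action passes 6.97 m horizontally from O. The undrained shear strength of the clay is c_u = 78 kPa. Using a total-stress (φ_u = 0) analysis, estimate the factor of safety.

FS = 1.66

Taking moments about the centre O, the resisting moment is provided by the undrained shear strength acting along the arc:
M_R = c_u·L_a·R = 78·27.60·18.4 = 39611.5 kN·m/m
M_D = W·d = 3418·6.97 = 23823.5 kN·m/m
FS = M_R / M_D = 39611.5 / 23823.5 = 1.663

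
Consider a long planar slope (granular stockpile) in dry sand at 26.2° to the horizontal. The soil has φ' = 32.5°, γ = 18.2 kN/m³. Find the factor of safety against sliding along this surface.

FS = 1.29

For a dry cohesionless infinite slope the factor of safety is FS = tanφ' / tanβ.
FS = tan32.5° / tan26.2° = 0.6371 / 0.4921 = 1.295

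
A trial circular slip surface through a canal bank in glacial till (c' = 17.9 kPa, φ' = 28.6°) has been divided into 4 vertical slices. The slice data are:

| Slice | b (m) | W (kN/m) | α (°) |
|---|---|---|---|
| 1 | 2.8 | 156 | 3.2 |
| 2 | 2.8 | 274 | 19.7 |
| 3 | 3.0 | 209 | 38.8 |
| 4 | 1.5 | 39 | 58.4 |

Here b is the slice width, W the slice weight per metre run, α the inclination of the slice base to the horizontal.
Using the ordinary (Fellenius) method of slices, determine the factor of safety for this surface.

Ordinary method of slices: FS = Σ[c'·Δl_i + (W_i cosα_i)·tanφ'] / Σ W_i sinα_i, with Δl_i = b_i / cosα_i.
Slice 1: Δl = 2.8/cos3.2° = 2.804 m; N'_1 = 156·cos3.2° = 155.8; c'Δl = 50.20; W sinα = 8.7
Slice 2: Δl = 2.8/cos19.7° = 2.974 m; N'_2 = 274·cos19.7° = 258.0; c'Δl = 53.24; W sinα = 92.4
Slice 3: Δl = 3.0/cos38.8° = 3.849 m; N'_3 = 209·cos38.8° = 162.9; c'Δl = 68.90; W sinα = 131.0
Slice 4: Δl = 1.5/cos58.4° = 2.863 m; N'_4 = 39·cos58.4° = 20.4; c'Δl = 51.24; W sinα = 33.2
Σc'Δl = 223.6 kN/m; ΣN' = 597.0 kN/m; ΣW sinα = 265.2 kN/m
Resisting = 223.6 + 597.0·tan28.6° = 223.6 + 325.5 = 549.1 kN/m
FS = 549.1 / 265.2 = 2.070

FS = 2.07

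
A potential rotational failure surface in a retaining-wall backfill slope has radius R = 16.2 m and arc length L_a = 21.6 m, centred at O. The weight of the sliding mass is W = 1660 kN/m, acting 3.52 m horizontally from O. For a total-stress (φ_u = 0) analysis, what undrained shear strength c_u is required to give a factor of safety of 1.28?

c_u = 21.4 kPa

FS = c_u·L_a·R / (W·d), so c_u = FS·W·d / (L_a·R).
c_u = 1.28·1660·3.52 / (21.60·16.2) = 7479.3 / 349.92 = 21.37 kPa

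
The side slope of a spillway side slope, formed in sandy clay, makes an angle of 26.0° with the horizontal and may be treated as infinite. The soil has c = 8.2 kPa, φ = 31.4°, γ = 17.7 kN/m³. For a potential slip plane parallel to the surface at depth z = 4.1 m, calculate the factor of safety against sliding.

For an infinite slope with a slip plane parallel to the surface (no pore pressure): FS = [c + γz cos²β tanφ] / [γz sinβ cosβ].
γz = 17.7·4.1 = 72.57 kN/m²
Numerator = 8.2 + 72.57·cos²26.0°·tan31.4° = 8.2 + 72.57·0.8078·0.6104 = 43.984 kPa
Denominator = 72.57·sin26.0°·cos26.0° = 72.57·0.4384·0.8988 = 28.593 kPa
FS = 43.984 / 28.593 = 1.538

FS = 1.54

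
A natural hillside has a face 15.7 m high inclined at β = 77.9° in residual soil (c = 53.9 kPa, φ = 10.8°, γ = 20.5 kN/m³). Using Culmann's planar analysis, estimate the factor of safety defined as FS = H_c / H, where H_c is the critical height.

H_c = (4c/γ) · sinβ cosφ / [1 − cos(β − φ)]
    = (4·53.9/20.5) · sin77.9°·cos10.8° / [1 − cos67.1°]
    = 10.517 · 0.9605 / 0.6109 = 16.54 m
FS = H_c / H = 16.54 / 15.7 = 1.053

FS = 1.05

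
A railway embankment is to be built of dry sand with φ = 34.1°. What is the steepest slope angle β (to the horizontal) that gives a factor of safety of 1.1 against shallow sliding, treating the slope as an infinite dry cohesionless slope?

β = 31.6°

For an infinite dry cohesionless slope FS = tanφ/tanβ, so tanβ = tanφ / FS.
tanβ = tan34.1° / 1.1 = 0.6771 / 1.1 = 0.6155
β = arctan(0.6155) = 31.61°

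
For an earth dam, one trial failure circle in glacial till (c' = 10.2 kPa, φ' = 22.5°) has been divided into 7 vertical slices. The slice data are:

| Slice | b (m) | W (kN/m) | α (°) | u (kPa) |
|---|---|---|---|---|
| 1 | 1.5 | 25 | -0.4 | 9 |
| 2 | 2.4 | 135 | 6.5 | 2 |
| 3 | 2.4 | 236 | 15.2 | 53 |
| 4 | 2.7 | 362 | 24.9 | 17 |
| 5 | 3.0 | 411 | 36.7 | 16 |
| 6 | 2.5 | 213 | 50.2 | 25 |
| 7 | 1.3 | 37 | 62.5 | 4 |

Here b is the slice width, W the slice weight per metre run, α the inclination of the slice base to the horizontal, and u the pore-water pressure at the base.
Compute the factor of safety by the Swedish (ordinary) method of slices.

Ordinary method of slices: FS = Σ[c'·Δl_i + (W_i cosα_i − u_i·Δl_i)·tanφ'] / Σ W_i sinα_i, with Δl_i = b_i / cosα_i.
Slice 1: Δl = 1.5/cos(-0.4°) = 1.500 m; N'_1 = 25·cos(-0.4°) − 9·1.500 = 11.5; c'Δl = 15.30; W sinα = -0.2
Slice 2: Δl = 2.4/cos6.5° = 2.416 m; N'_2 = 135·cos6.5° − 2·2.416 = 129.3; c'Δl = 24.64; W sinα = 15.3
Slice 3: Δl = 2.4/cos15.2° = 2.487 m; N'_3 = 236·cos15.2° − 53·2.487 = 95.9; c'Δl = 25.37; W sinα = 61.9
Slice 4: Δl = 2.7/cos24.9° = 2.977 m; N'_4 = 362·cos24.9° − 17·2.977 = 277.7; c'Δl = 30.36; W sinα = 152.4
Slice 5: Δl = 3.0/cos36.7° = 3.742 m; N'_5 = 411·cos36.7° − 16·3.742 = 269.7; c'Δl = 38.17; W sinα = 245.6
Slice 6: Δl = 2.5/cos50.2° = 3.906 m; N'_6 = 213·cos50.2° − 25·3.906 = 38.7; c'Δl = 39.84; W sinα = 163.6
Slice 7: Δl = 1.3/cos62.5° = 2.815 m; N'_7 = 37·cos62.5° − 4·2.815 = 5.8; c'Δl = 28.72; W sinα = 32.8
Σc'Δl = 202.4 kN/m; ΣN' = 828.7 kN/m; ΣW sinα = 671.5 kN/m
Resisting = 202.4 + 828.7·tan22.5° = 202.4 + 343.2 = 545.6 kN/m
FS = 545.6 / 671.5 = 0.813

FS = 0.81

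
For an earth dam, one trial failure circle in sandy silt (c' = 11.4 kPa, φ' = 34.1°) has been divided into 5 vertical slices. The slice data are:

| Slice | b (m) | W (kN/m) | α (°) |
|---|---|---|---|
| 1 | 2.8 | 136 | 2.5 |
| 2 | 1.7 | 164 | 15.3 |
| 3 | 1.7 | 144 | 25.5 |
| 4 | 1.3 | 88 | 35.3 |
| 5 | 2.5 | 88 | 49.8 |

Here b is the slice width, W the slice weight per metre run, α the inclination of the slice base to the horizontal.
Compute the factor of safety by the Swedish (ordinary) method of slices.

Ordinary method of slices: FS = Σ[c'·Δl_i + (W_i cosα_i)·tanφ'] / Σ W_i sinα_i, with Δl_i = b_i / cosα_i.
Slice 1: Δl = 2.8/cos2.5° = 2.803 m; N'_1 = 136·cos2.5° = 135.9; c'Δl = 31.95; W sinα = 5.9
Slice 2: Δl = 1.7/cos15.3° = 1.762 m; N'_2 = 164·cos15.3° = 158.2; c'Δl = 20.09; W sinα = 43.3
Slice 3: Δl = 1.7/cos25.5° = 1.883 m; N'_3 = 144·cos25.5° = 130.0; c'Δl = 21.47; W sinα = 62.0
Slice 4: Δl = 1.3/cos35.3° = 1.593 m; N'_4 = 88·cos35.3° = 71.8; c'Δl = 18.16; W sinα = 50.9
Slice 5: Δl = 2.5/cos49.8° = 3.873 m; N'_5 = 88·cos49.8° = 56.8; c'Δl = 44.15; W sinα = 67.2
Σc'Δl = 135.8 kN/m; ΣN' = 552.7 kN/m; ΣW sinα = 229.3 kN/m
Resisting = 135.8 + 552.7·tan34.1° = 135.8 + 374.2 = 510.0 kN/m
FS = 510.0 / 229.3 = 2.224

FS = 2.22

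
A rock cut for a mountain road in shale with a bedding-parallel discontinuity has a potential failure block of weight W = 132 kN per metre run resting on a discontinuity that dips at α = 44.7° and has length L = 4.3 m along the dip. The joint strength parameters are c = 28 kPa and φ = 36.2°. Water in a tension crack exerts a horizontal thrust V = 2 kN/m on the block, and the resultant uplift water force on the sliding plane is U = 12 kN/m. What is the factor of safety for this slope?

FS = 1.90

Resolving the block weight along and normal to the plane and applying the Mohr–Coulomb strength on the joint:
N' = W cosα − U − V sinα = 132·cos44.7° − 12 − 2·sin44.7° = 80.4 kN/m
Driving force T = W sinα + V cosα = 132·sin44.7° + 2·cos44.7° = 94.3 kN/m
Resisting force R = c·L + N'·tanφ = 28·4.3 + 80.4·tan36.2° = 120.4 + 58.9 = 179.3 kN/m
FS = R / T = 179.3 / 94.3 = 1.902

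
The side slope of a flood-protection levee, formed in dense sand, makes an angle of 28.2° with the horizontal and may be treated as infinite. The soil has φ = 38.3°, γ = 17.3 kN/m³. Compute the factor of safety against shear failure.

For a dry cohesionless infinite slope the factor of safety is FS = tanφ / tanβ.
FS = tan38.3° / tan28.2° = 0.7898 / 0.5362 = 1.473

FS = 1.47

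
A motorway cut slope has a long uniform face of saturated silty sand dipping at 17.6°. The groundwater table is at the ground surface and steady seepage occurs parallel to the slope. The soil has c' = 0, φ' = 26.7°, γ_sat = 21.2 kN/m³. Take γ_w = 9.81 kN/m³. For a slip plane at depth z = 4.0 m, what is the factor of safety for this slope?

With seepage parallel to the slope and the water table at the surface, the effective normal stress on the slip plane uses the buoyant unit weight γ' = γ_sat − γ_w while the driving shear stress uses γ_sat:
FS = [c' + γ' z cos²β tanφ'] / [γ_sat z sinβ cosβ]
(For c' = 0 this reduces to FS = (γ'/γ_sat)·tanφ'/tanβ.)
γ' = 21.2 − 9.81 = 11.39 kN/m³
Numerator = 0.0 + 11.39·4.0·cos²17.6°·tan26.7° = 0.0 + 11.39·4.0·0.9086·0.5029 = 20.819 kPa
Denominator = 21.2·4.0·sin17.6°·cos17.6° = 21.2·4.0·0.3024·0.9532 = 24.441 kPa
FS = 20.819 / 24.441 = 0.852

FS = 0.85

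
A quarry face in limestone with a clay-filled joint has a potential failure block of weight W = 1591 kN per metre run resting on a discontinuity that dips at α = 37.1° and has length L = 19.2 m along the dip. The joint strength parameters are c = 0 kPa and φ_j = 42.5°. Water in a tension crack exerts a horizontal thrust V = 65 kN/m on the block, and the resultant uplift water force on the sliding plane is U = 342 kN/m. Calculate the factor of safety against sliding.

Resolving the block weight along and normal to the plane and applying the Mohr–Coulomb strength on the joint:
N' = W cosα − U − V sinα = 1591·cos37.1° − 342 − 65·sin37.1° = 887.7 kN/m
Driving force T = W sinα + V cosα = 1591·sin37.1° + 65·cos37.1° = 1011.5 kN/m
Resisting force R = c·L + N'·tanφ_j = 0·19.2 + 887.7·tan42.5° = 0.0 + 813.5 = 813.5 kN/m
FS = R / T = 813.5 / 1011.5 = 0.804

FS = 0.80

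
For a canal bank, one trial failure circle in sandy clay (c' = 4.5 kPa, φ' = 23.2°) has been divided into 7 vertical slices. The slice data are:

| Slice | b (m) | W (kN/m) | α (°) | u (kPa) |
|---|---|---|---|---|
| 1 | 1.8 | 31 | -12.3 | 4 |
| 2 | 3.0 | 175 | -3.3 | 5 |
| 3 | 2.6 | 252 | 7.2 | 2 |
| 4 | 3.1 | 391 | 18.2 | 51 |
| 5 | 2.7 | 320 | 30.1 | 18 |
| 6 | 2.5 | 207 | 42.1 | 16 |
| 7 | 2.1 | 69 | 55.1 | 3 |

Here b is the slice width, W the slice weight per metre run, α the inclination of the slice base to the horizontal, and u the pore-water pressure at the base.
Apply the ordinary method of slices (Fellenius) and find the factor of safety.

FS = 1.04

Ordinary method of slices: FS = Σ[c'·Δl_i + (W_i cosα_i − u_i·Δl_i)·tanφ'] / Σ W_i sinα_i, with Δl_i = b_i / cosα_i.
Slice 1: Δl = 1.8/cos(-12.3°) = 1.842 m; N'_1 = 31·cos(-12.3°) − 4·1.842 = 22.9; c'Δl = 8.29; W sinα = -6.6
Slice 2: Δl = 3.0/cos(-3.3°) = 3.005 m; N'_2 = 175·cos(-3.3°) − 5·3.005 = 159.7; c'Δl = 13.52; W sinα = -10.1
Slice 3: Δl = 2.6/cos7.2° = 2.621 m; N'_3 = 252·cos7.2° − 2·2.621 = 244.8; c'Δl = 11.79; W sinα = 31.6
Slice 4: Δl = 3.1/cos18.2° = 3.263 m; N'_4 = 391·cos18.2° − 51·3.263 = 205.0; c'Δl = 14.68; W sinα = 122.1
Slice 5: Δl = 2.7/cos30.1° = 3.121 m; N'_5 = 320·cos30.1° − 18·3.121 = 220.7; c'Δl = 14.04; W sinα = 160.5
Slice 6: Δl = 2.5/cos42.1° = 3.369 m; N'_6 = 207·cos42.1° − 16·3.369 = 99.7; c'Δl = 15.16; W sinα = 138.8
Slice 7: Δl = 2.1/cos55.1° = 3.670 m; N'_7 = 69·cos55.1° − 3·3.670 = 28.5; c'Δl = 16.52; W sinα = 56.6
Σc'Δl = 94.0 kN/m; ΣN' = 981.2 kN/m; ΣW sinα = 492.9 kN/m
Resisting = 94.0 + 981.2·tan23.2° = 94.0 + 420.5 = 514.6 kN/m
FS = 514.6 / 492.9 = 1.044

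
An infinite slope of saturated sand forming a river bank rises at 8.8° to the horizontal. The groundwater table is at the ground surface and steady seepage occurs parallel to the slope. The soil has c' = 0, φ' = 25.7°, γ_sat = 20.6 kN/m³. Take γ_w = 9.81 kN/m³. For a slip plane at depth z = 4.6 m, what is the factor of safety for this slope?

With seepage parallel to the slope and the water table at the surface, the effective normal stress on the slip plane uses the buoyant unit weight γ' = γ_sat − γ_w while the driving shear stress uses γ_sat:
FS = [c' + γ' z cos²β tanφ'] / [γ_sat z sinβ cosβ]
(For c' = 0 this reduces to FS = (γ'/γ_sat)·tanφ'/tanβ.)
γ' = 20.6 − 9.81 = 10.79 kN/m³
Numerator = 0.0 + 10.79·4.6·cos²8.8°·tan25.7° = 0.0 + 10.79·4.6·0.9766·0.4813 = 23.328 kPa
Denominator = 20.6·4.6·sin8.8°·cos8.8° = 20.6·4.6·0.1530·0.9882 = 14.326 kPa
FS = 23.328 / 14.326 = 1.628

FS = 1.63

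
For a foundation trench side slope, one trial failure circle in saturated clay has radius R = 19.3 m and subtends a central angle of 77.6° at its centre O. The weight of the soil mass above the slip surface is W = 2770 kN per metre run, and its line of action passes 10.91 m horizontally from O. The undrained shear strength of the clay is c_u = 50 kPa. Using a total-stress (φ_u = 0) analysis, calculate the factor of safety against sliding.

Taking moments about the centre O, the resisting moment is provided by the undrained shear strength acting along the arc:
Arc length L_a = R·θ = 19.3·(77.6°·π/180) = 19.3·1.3544 = 26.14 m
M_R = c_u·L_a·R = 50·26.14·19.3 = 25224.6 kN·m/m
M_D = W·d = 2770·10.91 = 30220.7 kN·m/m
FS = M_R / M_D = 25224.6 / 30220.7 = 0.835

FS = 0.83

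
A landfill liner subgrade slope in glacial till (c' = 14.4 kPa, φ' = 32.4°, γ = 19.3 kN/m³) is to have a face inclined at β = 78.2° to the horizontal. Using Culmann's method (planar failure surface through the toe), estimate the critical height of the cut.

Culmann's analysis gives the critical failure plane at α_cr = (β + φ')/2 = (78.2 + 32.4)/2 = 55.3°, and the critical height
H_c = (4c'/γ) · sinβ cosφ' / [1 − cos(β − φ')]
    = (4·14.4/19.3) · sin78.2°·cos32.4° / [1 − cos(45.8°)]
    = 2.984 · 0.9789·0.8443 / [1 − 0.6972]
    = 2.984 · 0.8265 / 0.3028
    = 8.15 m

H_c = 8.15 m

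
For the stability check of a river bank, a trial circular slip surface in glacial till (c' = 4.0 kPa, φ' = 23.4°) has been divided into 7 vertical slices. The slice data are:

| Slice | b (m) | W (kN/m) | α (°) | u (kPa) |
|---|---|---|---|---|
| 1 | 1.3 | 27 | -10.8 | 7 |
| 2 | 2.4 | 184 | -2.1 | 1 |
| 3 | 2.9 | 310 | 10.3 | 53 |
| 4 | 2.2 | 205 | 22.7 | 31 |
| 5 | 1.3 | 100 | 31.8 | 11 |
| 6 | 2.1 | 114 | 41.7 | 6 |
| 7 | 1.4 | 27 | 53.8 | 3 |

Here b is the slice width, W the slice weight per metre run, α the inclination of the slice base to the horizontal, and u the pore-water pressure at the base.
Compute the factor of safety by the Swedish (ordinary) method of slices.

FS = 1.19

Ordinary method of slices: FS = Σ[c'·Δl_i + (W_i cosα_i − u_i·Δl_i)·tanφ'] / Σ W_i sinα_i, with Δl_i = b_i / cosα_i.
Slice 1: Δl = 1.3/cos(-10.8°) = 1.323 m; N'_1 = 27·cos(-10.8°) − 7·1.323 = 17.3; c'Δl = 5.29; W sinα = -5.1
Slice 2: Δl = 2.4/cos(-2.1°) = 2.402 m; N'_2 = 184·cos(-2.1°) − 1·2.402 = 181.5; c'Δl = 9.61; W sinα = -6.7
Slice 3: Δl = 2.9/cos10.3° = 2.947 m; N'_3 = 310·cos10.3° − 53·2.947 = 148.8; c'Δl = 11.79; W sinα = 55.4
Slice 4: Δl = 2.2/cos22.7° = 2.385 m; N'_4 = 205·cos22.7° − 31·2.385 = 115.2; c'Δl = 9.54; W sinα = 79.1
Slice 5: Δl = 1.3/cos31.8° = 1.530 m; N'_5 = 100·cos31.8° − 11·1.530 = 68.2; c'Δl = 6.12; W sinα = 52.7
Slice 6: Δl = 2.1/cos41.7° = 2.813 m; N'_6 = 114·cos41.7° − 6·2.813 = 68.2; c'Δl = 11.25; W sinα = 75.8
Slice 7: Δl = 1.4/cos53.8° = 2.370 m; N'_7 = 27·cos53.8° − 3·2.370 = 8.8; c'Δl = 9.48; W sinα = 21.8
Σc'Δl = 63.1 kN/m; ΣN' = 608.0 kN/m; ΣW sinα = 273.1 kN/m
Resisting = 63.1 + 608.0·tan23.4° = 63.1 + 263.1 = 326.2 kN/m
FS = 326.2 / 273.1 = 1.194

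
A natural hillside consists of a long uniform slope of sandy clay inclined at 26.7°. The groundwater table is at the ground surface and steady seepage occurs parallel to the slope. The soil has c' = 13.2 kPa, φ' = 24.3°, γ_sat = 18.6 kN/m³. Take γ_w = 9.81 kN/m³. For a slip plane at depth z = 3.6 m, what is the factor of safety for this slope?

FS = 0.92

With seepage parallel to the slope and the water table at the surface, the effective normal stress on the slip plane uses the buoyant unit weight γ' = γ_sat − γ_w while the driving shear stress uses γ_sat:
FS = [c' + γ' z cos²β tanφ'] / [γ_sat z sinβ cosβ]
γ' = 18.6 − 9.81 = 8.79 kN/m³
Numerator = 13.2 + 8.79·3.6·cos²26.7°·tan24.3° = 13.2 + 8.79·3.6·0.7981·0.4515 = 24.603 kPa
Denominator = 18.6·3.6·sin26.7°·cos26.7° = 18.6·3.6·0.4493·0.8934 = 26.878 kPa
FS = 24.603 / 26.878 = 0.915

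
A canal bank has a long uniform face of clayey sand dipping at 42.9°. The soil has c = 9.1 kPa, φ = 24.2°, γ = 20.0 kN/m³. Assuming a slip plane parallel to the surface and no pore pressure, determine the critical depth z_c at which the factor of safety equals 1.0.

Setting FS = 1.00 in FS = [c + γz cos²β tanφ] / [γz sinβ cosβ] and solving for z:
z = c / [γ cosβ (FS·sinβ − cosβ·tanφ)]
  = 9.1 / [20.0·cos42.9°·(1.00·sin42.9° − cos42.9°·tan24.2°)]
  = 9.1 / [20.0·0.7325·(1.00·0.6807 − 0.7325·0.4494)]
  = 9.1 / 5.1498 = 1.767 m

z_c = 1.77 m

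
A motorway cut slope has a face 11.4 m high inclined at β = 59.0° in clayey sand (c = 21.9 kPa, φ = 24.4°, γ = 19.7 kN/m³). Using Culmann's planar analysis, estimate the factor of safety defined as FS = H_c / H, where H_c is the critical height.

FS = 1.72

H_c = (4c/γ) · sinβ cosφ / [1 − cos(β − φ)]
    = (4·21.9/19.7) · sin59.0°·cos24.4° / [1 − cos34.6°]
    = 4.447 · 0.7806 / 0.1769 = 19.63 m
FS = H_c / H = 19.63 / 11.4 = 1.722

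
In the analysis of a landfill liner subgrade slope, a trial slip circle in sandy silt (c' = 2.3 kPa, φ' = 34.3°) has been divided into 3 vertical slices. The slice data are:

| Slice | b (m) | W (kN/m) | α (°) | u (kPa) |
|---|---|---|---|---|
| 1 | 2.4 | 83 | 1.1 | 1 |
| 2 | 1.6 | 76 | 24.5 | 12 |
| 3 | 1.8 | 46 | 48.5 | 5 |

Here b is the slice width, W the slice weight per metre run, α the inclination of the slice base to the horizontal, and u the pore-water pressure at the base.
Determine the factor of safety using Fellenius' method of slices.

FS = 1.70

Ordinary method of slices: FS = Σ[c'·Δl_i + (W_i cosα_i − u_i·Δl_i)·tanφ'] / Σ W_i sinα_i, with Δl_i = b_i / cosα_i.
Slice 1: Δl = 2.4/cos1.1° = 2.400 m; N'_1 = 83·cos1.1° − 1·2.400 = 80.6; c'Δl = 5.52; W sinα = 1.6
Slice 2: Δl = 1.6/cos24.5° = 1.758 m; N'_2 = 76·cos24.5° − 12·1.758 = 48.1; c'Δl = 4.04; W sinα = 31.5
Slice 3: Δl = 1.8/cos48.5° = 2.716 m; N'_3 = 46·cos48.5° − 5·2.716 = 16.9; c'Δl = 6.25; W sinα = 34.5
Σc'Δl = 15.8 kN/m; ΣN' = 145.5 kN/m; ΣW sinα = 67.6 kN/m
Resisting = 15.8 + 145.5·tan34.3° = 15.8 + 99.3 = 115.1 kN/m
FS = 115.1 / 67.6 = 1.704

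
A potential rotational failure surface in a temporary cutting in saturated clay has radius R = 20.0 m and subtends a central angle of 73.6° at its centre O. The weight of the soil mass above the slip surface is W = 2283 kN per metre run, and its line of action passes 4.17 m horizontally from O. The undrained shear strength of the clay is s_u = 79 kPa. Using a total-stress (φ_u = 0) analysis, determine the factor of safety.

Taking moments about the centre O, the resisting moment is provided by the undrained shear strength acting along the arc:
Arc length L_a = R·θ = 20.0·(73.6°·π/180) = 20.0·1.2846 = 25.69 m
M_R = s_u·L_a·R = 79·25.69·20.0 = 40592.2 kN·m/m
M_D = W·d = 2283·4.17 = 9520.1 kN·m/m
FS = M_R / M_D = 40592.2 / 9520.1 = 4.264

FS = 4.26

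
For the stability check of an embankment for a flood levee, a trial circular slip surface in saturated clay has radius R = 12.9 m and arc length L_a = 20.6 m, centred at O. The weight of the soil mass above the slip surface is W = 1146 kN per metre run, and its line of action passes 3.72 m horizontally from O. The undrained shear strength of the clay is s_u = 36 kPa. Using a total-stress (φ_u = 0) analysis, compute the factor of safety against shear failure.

FS = 2.24

Taking moments about the centre O, the resisting moment is provided by the undrained shear strength acting along the arc:
M_R = s_u·L_a·R = 36·20.60·12.9 = 9566.6 kN·m/m
M_D = W·d = 1146·3.72 = 4263.1 kN·m/m
FS = M_R / M_D = 9566.6 / 4263.1 = 2.244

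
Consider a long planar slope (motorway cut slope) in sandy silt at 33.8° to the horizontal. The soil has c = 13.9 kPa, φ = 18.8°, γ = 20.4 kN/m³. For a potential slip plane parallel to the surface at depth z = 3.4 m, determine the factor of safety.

For an infinite slope with a slip plane parallel to the surface (no pore pressure): FS = [c + γz cos²β tanφ] / [γz sinβ cosβ].
γz = 20.4·3.4 = 69.36 kN/m²
Numerator = 13.9 + 69.36·cos²33.8°·tan18.8° = 13.9 + 69.36·0.6905·0.3404 = 30.205 kPa
Denominator = 69.36·sin33.8°·cos33.8° = 69.36·0.5563·0.8310 = 32.063 kPa
FS = 30.205 / 32.063 = 0.942

FS = 0.94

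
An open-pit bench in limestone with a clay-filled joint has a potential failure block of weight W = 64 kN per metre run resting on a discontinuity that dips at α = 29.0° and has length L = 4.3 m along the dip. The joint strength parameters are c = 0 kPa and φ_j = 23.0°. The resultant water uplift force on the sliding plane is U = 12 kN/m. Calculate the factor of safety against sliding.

FS = 0.60

Resolving the block weight along and normal to the plane and applying the Mohr–Coulomb strength on the joint:
N' = W cosα − U = 64·cos29.0° − 12 = 44.0 kN/m
Driving force T = W sinα = 64·sin29.0° = 31.0 kN/m
Resisting force R = c·L + N'·tanφ_j = 0·4.3 + 44.0·tan23.0° = 0.0 + 18.7 = 18.7 kN/m
FS = R / T = 18.7 / 31.0 = 0.602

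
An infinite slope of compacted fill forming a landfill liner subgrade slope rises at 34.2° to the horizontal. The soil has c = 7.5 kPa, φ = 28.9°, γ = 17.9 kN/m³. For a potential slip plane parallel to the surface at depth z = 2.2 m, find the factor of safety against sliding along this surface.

For an infinite slope with a slip plane parallel to the surface (no pore pressure): FS = [c + γz cos²β tanφ] / [γz sinβ cosβ].
γz = 17.9·2.2 = 39.38 kN/m²
Numerator = 7.5 + 39.38·cos²34.2°·tan28.9° = 7.5 + 39.38·0.6841·0.5520 = 22.371 kPa
Denominator = 39.38·sin34.2°·cos34.2° = 39.38·0.5621·0.8271 = 18.307 kPa
FS = 22.371 / 18.307 = 1.222

FS = 1.22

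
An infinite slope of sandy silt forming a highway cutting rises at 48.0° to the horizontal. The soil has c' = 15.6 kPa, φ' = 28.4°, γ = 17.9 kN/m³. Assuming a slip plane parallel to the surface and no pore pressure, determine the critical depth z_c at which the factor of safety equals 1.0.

Setting FS = 1.00 in FS = [c' + γz cos²β tanφ'] / [γz sinβ cosβ] and solving for z:
z = c' / [γ cosβ (FS·sinβ − cosβ·tanφ')]
  = 15.6 / [17.9·cos48.0°·(1.00·sin48.0° − cos48.0°·tan28.4°)]
  = 15.6 / [17.9·0.6691·(1.00·0.7431 − 0.6691·0.5407)]
  = 15.6 / 4.5676 = 3.415 m

z_c = 3.42 m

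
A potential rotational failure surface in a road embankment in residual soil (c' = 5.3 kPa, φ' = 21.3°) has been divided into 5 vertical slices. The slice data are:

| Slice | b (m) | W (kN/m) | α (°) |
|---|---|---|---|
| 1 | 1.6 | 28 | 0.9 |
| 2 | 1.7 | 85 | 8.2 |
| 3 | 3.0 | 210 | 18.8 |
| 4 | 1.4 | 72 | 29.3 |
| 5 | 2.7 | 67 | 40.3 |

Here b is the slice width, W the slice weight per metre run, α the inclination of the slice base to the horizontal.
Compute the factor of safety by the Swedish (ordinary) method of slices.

FS = 1.43

Ordinary method of slices: FS = Σ[c'·Δl_i + (W_i cosα_i)·tanφ'] / Σ W_i sinα_i, with Δl_i = b_i / cosα_i.
Slice 1: Δl = 1.6/cos0.9° = 1.600 m; N'_1 = 28·cos0.9° = 28.0; c'Δl = 8.48; W sinα = 0.4
Slice 2: Δl = 1.7/cos8.2° = 1.718 m; N'_2 = 85·cos8.2° = 84.1; c'Δl = 9.10; W sinα = 12.1
Slice 3: Δl = 3.0/cos18.8° = 3.169 m; N'_3 = 210·cos18.8° = 198.8; c'Δl = 16.80; W sinα = 67.7
Slice 4: Δl = 1.4/cos29.3° = 1.605 m; N'_4 = 72·cos29.3° = 62.8; c'Δl = 8.51; W sinα = 35.2
Slice 5: Δl = 2.7/cos40.3° = 3.540 m; N'_5 = 67·cos40.3° = 51.1; c'Δl = 18.76; W sinα = 43.3
Σc'Δl = 61.7 kN/m; ΣN' = 424.8 kN/m; ΣW sinα = 158.8 kN/m
Resisting = 61.7 + 424.8·tan21.3° = 61.7 + 165.6 = 227.3 kN/m
FS = 227.3 / 158.8 = 1.431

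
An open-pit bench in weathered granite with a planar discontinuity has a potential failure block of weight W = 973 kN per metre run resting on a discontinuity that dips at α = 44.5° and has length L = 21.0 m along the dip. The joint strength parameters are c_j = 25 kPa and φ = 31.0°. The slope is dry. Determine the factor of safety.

FS = 1.38

Resolving the block weight along and normal to the plane and applying the Mohr–Coulomb strength on the joint:
N' = W cosα = 973·cos44.5° = 694.0 kN/m
Driving force T = W sinα = 973·sin44.5° = 682.0 kN/m
Resisting force R = c_j·L + N'·tanφ = 25·21.0 + 694.0·tan31.0° = 525.0 + 417.0 = 942.0 kN/m
FS = R / T = 942.0 / 682.0 = 1.381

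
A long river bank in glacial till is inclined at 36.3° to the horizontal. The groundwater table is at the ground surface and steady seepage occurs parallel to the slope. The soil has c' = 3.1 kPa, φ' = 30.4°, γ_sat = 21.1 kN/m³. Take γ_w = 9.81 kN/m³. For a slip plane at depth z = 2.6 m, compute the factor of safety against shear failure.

FS = 0.55

With seepage parallel to the slope and the water table at the surface, the effective normal stress on the slip plane uses the buoyant unit weight γ' = γ_sat − γ_w while the driving shear stress uses γ_sat:
FS = [c' + γ' z cos²β tanφ'] / [γ_sat z sinβ cosβ]
γ' = 21.1 − 9.81 = 11.29 kN/m³
Numerator = 3.1 + 11.29·2.6·cos²36.3°·tan30.4° = 3.1 + 11.29·2.6·0.6495·0.5867 = 14.286 kPa
Denominator = 21.1·2.6·sin36.3°·cos36.3° = 21.1·2.6·0.5920·0.8059 = 26.175 kPa
FS = 14.286 / 26.175 = 0.546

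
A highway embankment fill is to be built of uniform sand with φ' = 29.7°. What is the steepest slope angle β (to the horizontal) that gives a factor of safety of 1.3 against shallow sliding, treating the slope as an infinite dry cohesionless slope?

For an infinite dry cohesionless slope FS = tanφ'/tanβ, so tanβ = tanφ' / FS.
tanβ = tan29.7° / 1.3 = 0.5704 / 1.3 = 0.4388
β = arctan(0.4388) = 23.69°

β = 23.7°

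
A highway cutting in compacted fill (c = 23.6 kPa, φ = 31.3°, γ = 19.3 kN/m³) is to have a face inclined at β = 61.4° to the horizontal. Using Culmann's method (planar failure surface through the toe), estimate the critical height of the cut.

H_c = 27.21 m

Culmann's analysis gives the critical failure plane at α_cr = (β + φ)/2 = (61.4 + 31.3)/2 = 46.4°, and the critical height
H_c = (4c/γ) · sinβ cosφ / [1 − cos(β − φ)]
    = (4·23.6/19.3) · sin61.4°·cos31.3° / [1 − cos(30.1°)]
    = 4.891 · 0.8780·0.8545 / [1 − 0.8652]
    = 4.891 · 0.7502 / 0.1348
    = 27.21 m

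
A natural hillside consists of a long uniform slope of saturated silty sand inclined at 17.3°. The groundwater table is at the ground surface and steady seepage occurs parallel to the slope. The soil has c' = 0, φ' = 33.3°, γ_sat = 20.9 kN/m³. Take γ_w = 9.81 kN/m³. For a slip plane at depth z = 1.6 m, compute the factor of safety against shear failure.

With seepage parallel to the slope and the water table at the surface, the effective normal stress on the slip plane uses the buoyant unit weight γ' = γ_sat − γ_w while the driving shear stress uses γ_sat:
FS = [c' + γ' z cos²β tanφ'] / [γ_sat z sinβ cosβ]
(For c' = 0 this reduces to FS = (γ'/γ_sat)·tanφ'/tanβ.)
γ' = 20.9 − 9.81 = 11.09 kN/m³
Numerator = 0.0 + 11.09·1.6·cos²17.3°·tan33.3° = 0.0 + 11.09·1.6·0.9116·0.6569 = 10.625 kPa
Denominator = 20.9·1.6·sin17.3°·cos17.3° = 20.9·1.6·0.2974·0.9548 = 9.494 kPa
FS = 10.625 / 9.494 = 1.119

FS = 1.12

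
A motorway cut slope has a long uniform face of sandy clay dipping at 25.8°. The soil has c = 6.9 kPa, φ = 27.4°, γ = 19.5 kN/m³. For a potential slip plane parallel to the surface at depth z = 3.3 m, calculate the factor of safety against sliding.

For an infinite slope with a slip plane parallel to the surface (no pore pressure): FS = [c + γz cos²β tanφ] / [γz sinβ cosβ].
γz = 19.5·3.3 = 64.35 kN/m²
Numerator = 6.9 + 64.35·cos²25.8°·tan27.4° = 6.9 + 64.35·0.8106·0.5184 = 33.937 kPa
Denominator = 64.35·sin25.8°·cos25.8° = 64.35·0.4352·0.9003 = 25.215 kPa
FS = 33.937 / 25.215 = 1.346

FS = 1.35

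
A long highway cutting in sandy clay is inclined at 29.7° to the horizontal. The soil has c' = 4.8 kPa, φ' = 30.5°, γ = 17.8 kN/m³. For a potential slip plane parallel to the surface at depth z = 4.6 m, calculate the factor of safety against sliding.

FS = 1.17

For an infinite slope with a slip plane parallel to the surface (no pore pressure): FS = [c' + γz cos²β tanφ'] / [γz sinβ cosβ].
γz = 17.8·4.6 = 81.88 kN/m²
Numerator = 4.8 + 81.88·cos²29.7°·tan30.5° = 4.8 + 81.88·0.7545·0.5890 = 41.191 kPa
Denominator = 81.88·sin29.7°·cos29.7° = 81.88·0.4955·0.8686 = 35.239 kPa
FS = 41.191 / 35.239 = 1.169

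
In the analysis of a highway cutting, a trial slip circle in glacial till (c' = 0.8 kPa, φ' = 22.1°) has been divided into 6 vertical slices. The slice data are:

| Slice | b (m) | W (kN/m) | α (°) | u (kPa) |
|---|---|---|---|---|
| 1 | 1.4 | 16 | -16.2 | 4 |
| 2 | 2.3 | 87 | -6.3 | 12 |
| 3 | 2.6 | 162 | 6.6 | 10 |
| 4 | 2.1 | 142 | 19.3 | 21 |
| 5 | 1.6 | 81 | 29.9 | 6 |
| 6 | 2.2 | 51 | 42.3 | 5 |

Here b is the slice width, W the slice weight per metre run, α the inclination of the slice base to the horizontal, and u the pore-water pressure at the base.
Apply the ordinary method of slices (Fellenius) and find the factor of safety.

Ordinary method of slices: FS = Σ[c'·Δl_i + (W_i cosα_i − u_i·Δl_i)·tanφ'] / Σ W_i sinα_i, with Δl_i = b_i / cosα_i.
Slice 1: Δl = 1.4/cos(-16.2°) = 1.458 m; N'_1 = 16·cos(-16.2°) − 4·1.458 = 9.5; c'Δl = 1.17; W sinα = -4.5
Slice 2: Δl = 2.3/cos(-6.3°) = 2.314 m; N'_2 = 87·cos(-6.3°) − 12·2.314 = 58.7; c'Δl = 1.85; W sinα = -9.5
Slice 3: Δl = 2.6/cos6.6° = 2.617 m; N'_3 = 162·cos6.6° − 10·2.617 = 134.8; c'Δl = 2.09; W sinα = 18.6
Slice 4: Δl = 2.1/cos19.3° = 2.225 m; N'_4 = 142·cos19.3° − 21·2.225 = 87.3; c'Δl = 1.78; W sinα = 46.9
Slice 5: Δl = 1.6/cos29.9° = 1.846 m; N'_5 = 81·cos29.9° − 6·1.846 = 59.1; c'Δl = 1.48; W sinα = 40.4
Slice 6: Δl = 2.2/cos42.3° = 2.974 m; N'_6 = 51·cos42.3° − 5·2.974 = 22.8; c'Δl = 2.38; W sinα = 34.3
Σc'Δl = 10.7 kN/m; ΣN' = 372.3 kN/m; ΣW sinα = 126.2 kN/m
Resisting = 10.7 + 372.3·tan22.1° = 10.7 + 151.2 = 161.9 kN/m
FS = 161.9 / 126.2 = 1.283

FS = 1.28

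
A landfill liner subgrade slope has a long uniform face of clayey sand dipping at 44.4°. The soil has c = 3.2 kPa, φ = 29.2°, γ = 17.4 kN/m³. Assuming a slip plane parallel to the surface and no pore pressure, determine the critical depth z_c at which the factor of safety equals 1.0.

z_c = 0.86 m

Setting FS = 1.00 in FS = [c + γz cos²β tanφ] / [γz sinβ cosβ] and solving for z:
z = c / [γ cosβ (FS·sinβ − cosβ·tanφ)]
  = 3.2 / [17.4·cos44.4°·(1.00·sin44.4° − cos44.4°·tan29.2°)]
  = 3.2 / [17.4·0.7145·(1.00·0.6997 − 0.7145·0.5589)]
  = 3.2 / 3.7340 = 0.857 m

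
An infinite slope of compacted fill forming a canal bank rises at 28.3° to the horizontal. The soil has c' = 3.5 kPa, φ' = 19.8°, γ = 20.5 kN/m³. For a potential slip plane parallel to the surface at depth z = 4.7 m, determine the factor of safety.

For an infinite slope with a slip plane parallel to the surface (no pore pressure): FS = [c' + γz cos²β tanφ'] / [γz sinβ cosβ].
γz = 20.5·4.7 = 96.35 kN/m²
Numerator = 3.5 + 96.35·cos²28.3°·tan19.8° = 3.5 + 96.35·0.7752·0.3600 = 30.392 kPa
Denominator = 96.35·sin28.3°·cos28.3° = 96.35·0.4741·0.8805 = 40.219 kPa
FS = 30.392 / 40.219 = 0.756

FS = 0.76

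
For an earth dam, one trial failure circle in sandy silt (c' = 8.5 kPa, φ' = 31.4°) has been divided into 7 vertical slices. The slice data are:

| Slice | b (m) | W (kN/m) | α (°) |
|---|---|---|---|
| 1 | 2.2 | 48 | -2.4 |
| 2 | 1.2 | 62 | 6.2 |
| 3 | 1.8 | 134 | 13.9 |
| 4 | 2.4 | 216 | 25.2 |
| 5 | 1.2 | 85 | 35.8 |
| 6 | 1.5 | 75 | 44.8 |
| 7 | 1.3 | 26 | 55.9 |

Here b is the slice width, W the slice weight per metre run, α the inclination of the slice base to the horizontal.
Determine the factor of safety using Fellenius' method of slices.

Ordinary method of slices: FS = Σ[c'·Δl_i + (W_i cosα_i)·tanφ'] / Σ W_i sinα_i, with Δl_i = b_i / cosα_i.
Slice 1: Δl = 2.2/cos(-2.4°) = 2.202 m; N'_1 = 48·cos(-2.4°) = 48.0; c'Δl = 18.72; W sinα = -2.0
Slice 2: Δl = 1.2/cos6.2° = 1.207 m; N'_2 = 62·cos6.2° = 61.6; c'Δl = 10.26; W sinα = 6.7
Slice 3: Δl = 1.8/cos13.9° = 1.854 m; N'_3 = 134·cos13.9° = 130.1; c'Δl = 15.76; W sinα = 32.2
Slice 4: Δl = 2.4/cos25.2° = 2.652 m; N'_4 = 216·cos25.2° = 195.4; c'Δl = 22.55; W sinα = 92.0
Slice 5: Δl = 1.2/cos35.8° = 1.480 m; N'_5 = 85·cos35.8° = 68.9; c'Δl = 12.58; W sinα = 49.7
Slice 6: Δl = 1.5/cos44.8° = 2.114 m; N'_6 = 75·cos44.8° = 53.2; c'Δl = 17.97; W sinα = 52.8
Slice 7: Δl = 1.3/cos55.9° = 2.319 m; N'_7 = 26·cos55.9° = 14.6; c'Δl = 19.71; W sinα = 21.5
Σc'Δl = 117.5 kN/m; ΣN' = 571.8 kN/m; ΣW sinα = 252.9 kN/m
Resisting = 117.5 + 571.8·tan31.4° = 117.5 + 349.1 = 466.6 kN/m
FS = 466.6 / 252.9 = 1.845

FS = 1.84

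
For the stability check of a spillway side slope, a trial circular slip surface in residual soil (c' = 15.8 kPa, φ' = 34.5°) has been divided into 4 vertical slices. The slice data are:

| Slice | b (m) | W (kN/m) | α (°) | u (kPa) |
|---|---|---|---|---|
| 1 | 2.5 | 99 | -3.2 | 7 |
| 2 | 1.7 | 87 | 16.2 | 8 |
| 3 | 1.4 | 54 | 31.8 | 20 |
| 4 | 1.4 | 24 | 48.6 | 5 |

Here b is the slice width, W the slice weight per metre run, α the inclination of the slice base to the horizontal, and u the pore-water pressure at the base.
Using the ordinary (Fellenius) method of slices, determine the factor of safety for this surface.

FS = 3.73

Ordinary method of slices: FS = Σ[c'·Δl_i + (W_i cosα_i − u_i·Δl_i)·tanφ'] / Σ W_i sinα_i, with Δl_i = b_i / cosα_i.
Slice 1: Δl = 2.5/cos(-3.2°) = 2.504 m; N'_1 = 99·cos(-3.2°) − 7·2.504 = 81.3; c'Δl = 39.56; W sinα = -5.5
Slice 2: Δl = 1.7/cos16.2° = 1.770 m; N'_2 = 87·cos16.2° − 8·1.770 = 69.4; c'Δl = 27.97; W sinα = 24.3
Slice 3: Δl = 1.4/cos31.8° = 1.647 m; N'_3 = 54·cos31.8° − 20·1.647 = 12.9; c'Δl = 26.03; W sinα = 28.5
Slice 4: Δl = 1.4/cos48.6° = 2.117 m; N'_4 = 24·cos48.6° − 5·2.117 = 5.3; c'Δl = 33.45; W sinα = 18.0
Σc'Δl = 127.0 kN/m; ΣN' = 168.9 kN/m; ΣW sinα = 65.2 kN/m
Resisting = 127.0 + 168.9·tan34.5° = 127.0 + 116.1 = 243.1 kN/m
FS = 243.1 / 65.2 = 3.729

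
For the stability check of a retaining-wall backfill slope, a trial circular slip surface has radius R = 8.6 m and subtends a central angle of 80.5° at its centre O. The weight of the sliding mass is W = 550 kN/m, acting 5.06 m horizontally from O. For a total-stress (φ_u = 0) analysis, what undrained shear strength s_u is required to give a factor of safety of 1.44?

FS = s_u·L_a·R / (W·d), so s_u = FS·W·d / (L_a·R).
Arc length L_a = R·θ = 8.6·(80.5°·π/180) = 8.6·1.4050 = 12.08 m
s_u = 1.44·550·5.06 / (12.08·8.6) = 4007.5 / 103.91 = 38.57 kPa

s_u = 38.6 kPa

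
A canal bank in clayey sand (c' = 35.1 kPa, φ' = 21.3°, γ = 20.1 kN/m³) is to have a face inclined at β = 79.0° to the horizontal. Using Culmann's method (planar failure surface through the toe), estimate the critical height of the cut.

Culmann's analysis gives the critical failure plane at α_cr = (β + φ')/2 = (79.0 + 21.3)/2 = 50.1°, and the critical height
H_c = (4c'/γ) · sinβ cosφ' / [1 − cos(β − φ')]
    = (4·35.1/20.1) · sin79.0°·cos21.3° / [1 − cos(57.7°)]
    = 6.985 · 0.9816·0.9317 / [1 − 0.5344]
    = 6.985 · 0.9146 / 0.4656
    = 13.72 m

H_c = 13.72 m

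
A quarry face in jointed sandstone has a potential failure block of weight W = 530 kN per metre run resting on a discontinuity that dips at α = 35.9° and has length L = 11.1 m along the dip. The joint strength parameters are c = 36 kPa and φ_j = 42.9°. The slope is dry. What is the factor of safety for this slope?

Resolving the block weight along and normal to the plane and applying the Mohr–Coulomb strength on the joint:
N' = W cosα = 530·cos35.9° = 429.3 kN/m
Driving force T = W sinα = 530·sin35.9° = 310.8 kN/m
Resisting force R = c·L + N'·tanφ_j = 36·11.1 + 429.3·tan42.9° = 399.6 + 399.0 = 798.6 kN/m
FS = R / T = 798.6 / 310.8 = 2.570

FS = 2.57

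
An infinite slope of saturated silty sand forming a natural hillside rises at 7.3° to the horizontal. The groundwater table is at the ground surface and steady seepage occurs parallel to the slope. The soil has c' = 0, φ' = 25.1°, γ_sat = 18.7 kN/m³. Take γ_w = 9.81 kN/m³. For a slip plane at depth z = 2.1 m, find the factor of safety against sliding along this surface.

With seepage parallel to the slope and the water table at the surface, the effective normal stress on the slip plane uses the buoyant unit weight γ' = γ_sat − γ_w while the driving shear stress uses γ_sat:
FS = [c' + γ' z cos²β tanφ'] / [γ_sat z sinβ cosβ]
(For c' = 0 this reduces to FS = (γ'/γ_sat)·tanφ'/tanβ.)
γ' = 18.7 − 9.81 = 8.89 kN/m³
Numerator = 0.0 + 8.89·2.1·cos²7.3°·tan25.1° = 0.0 + 8.89·2.1·0.9839·0.4684 = 8.604 kPa
Denominator = 18.7·2.1·sin7.3°·cos7.3° = 18.7·2.1·0.1271·0.9919 = 4.949 kPa
FS = 8.604 / 4.949 = 1.738

FS = 1.74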